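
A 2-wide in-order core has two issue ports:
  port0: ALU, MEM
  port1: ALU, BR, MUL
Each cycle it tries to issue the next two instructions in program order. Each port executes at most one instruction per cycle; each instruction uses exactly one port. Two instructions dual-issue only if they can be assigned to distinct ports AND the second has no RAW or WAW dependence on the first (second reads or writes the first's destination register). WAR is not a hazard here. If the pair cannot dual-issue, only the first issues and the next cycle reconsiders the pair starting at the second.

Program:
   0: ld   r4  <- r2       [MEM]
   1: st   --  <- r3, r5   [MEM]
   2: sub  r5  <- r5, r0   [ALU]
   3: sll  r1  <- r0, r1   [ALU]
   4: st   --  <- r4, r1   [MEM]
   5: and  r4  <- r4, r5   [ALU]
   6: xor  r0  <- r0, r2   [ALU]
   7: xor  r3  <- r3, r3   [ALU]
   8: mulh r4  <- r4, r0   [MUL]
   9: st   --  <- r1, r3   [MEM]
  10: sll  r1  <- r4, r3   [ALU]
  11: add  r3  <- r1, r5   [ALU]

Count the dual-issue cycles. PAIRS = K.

PAIRS = 4

  cy0 -> i0 (ld.MEM) no-port MEM/MEM
  cy1 -> i1,i2 (st.MEM;sub.ALU) pair
  cy2 -> i3 (sll.ALU) RAW r1
  cy3 -> i4,i5 (st.MEM;and.ALU) pair
  cy4 -> i6,i7 (xor.ALU;xor.ALU) pair
  cy5 -> i8,i9 (mulh.MUL;st.MEM) pair
  cy6 -> i10 (sll.ALU) RAW r1
  cy7 -> i11 (add.ALU) tail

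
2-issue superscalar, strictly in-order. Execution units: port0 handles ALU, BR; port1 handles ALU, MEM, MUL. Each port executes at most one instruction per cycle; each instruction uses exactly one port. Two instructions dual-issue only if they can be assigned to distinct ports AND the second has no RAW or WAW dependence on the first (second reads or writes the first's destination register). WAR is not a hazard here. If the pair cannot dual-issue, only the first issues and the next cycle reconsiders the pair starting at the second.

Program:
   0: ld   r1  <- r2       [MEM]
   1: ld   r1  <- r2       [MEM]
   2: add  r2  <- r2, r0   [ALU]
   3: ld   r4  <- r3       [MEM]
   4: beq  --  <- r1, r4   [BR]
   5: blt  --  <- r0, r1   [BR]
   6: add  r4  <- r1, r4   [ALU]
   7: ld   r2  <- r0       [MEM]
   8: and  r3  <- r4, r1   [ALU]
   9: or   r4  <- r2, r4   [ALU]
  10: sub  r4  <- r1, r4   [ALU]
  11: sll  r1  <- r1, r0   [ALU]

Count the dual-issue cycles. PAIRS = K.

PAIRS = 4

  cy0 -> i0 (ld) no-port MEM/MEM
  cy1 -> i1&i2 (ld+add) dual
  cy2 -> i3 (ld) RAW r4
  cy3 -> i4 (beq) no-port BR/BR
  cy4 -> i5&i6 (blt+add) dual
  cy5 -> i7&i8 (ld+and) dual
  cy6 -> i9 (or) RAW+WAW r4
  cy7 -> i10&i11 (sub+sll) dual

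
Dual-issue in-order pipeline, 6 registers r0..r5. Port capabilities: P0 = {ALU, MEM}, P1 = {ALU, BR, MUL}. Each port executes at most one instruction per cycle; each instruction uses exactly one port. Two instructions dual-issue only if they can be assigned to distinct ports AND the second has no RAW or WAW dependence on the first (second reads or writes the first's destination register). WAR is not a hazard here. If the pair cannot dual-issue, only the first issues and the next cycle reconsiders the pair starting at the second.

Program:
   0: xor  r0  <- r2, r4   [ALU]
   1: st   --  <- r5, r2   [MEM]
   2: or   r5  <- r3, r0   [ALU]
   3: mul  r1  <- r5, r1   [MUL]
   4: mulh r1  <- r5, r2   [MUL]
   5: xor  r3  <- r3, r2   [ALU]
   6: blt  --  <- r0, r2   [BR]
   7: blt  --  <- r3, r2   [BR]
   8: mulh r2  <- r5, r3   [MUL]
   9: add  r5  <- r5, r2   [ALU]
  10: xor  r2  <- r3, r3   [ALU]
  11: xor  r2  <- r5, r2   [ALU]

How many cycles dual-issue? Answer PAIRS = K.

t=0 i0/i1:xor st ; 2-wide
t=1 i2:or ; RAW r5
t=2 i3:mul ; no-port MUL/MUL
t=3 i4/i5:mulh xor ; 2-wide
t=4 i6:blt ; no-port BR/BR
t=5 i7:blt ; no-port BR/MUL
t=6 i8:mulh ; RAW r2
t=7 i9/i10:add xor ; 2-wide
t=8 i11:xor ; tail

PAIRS = 3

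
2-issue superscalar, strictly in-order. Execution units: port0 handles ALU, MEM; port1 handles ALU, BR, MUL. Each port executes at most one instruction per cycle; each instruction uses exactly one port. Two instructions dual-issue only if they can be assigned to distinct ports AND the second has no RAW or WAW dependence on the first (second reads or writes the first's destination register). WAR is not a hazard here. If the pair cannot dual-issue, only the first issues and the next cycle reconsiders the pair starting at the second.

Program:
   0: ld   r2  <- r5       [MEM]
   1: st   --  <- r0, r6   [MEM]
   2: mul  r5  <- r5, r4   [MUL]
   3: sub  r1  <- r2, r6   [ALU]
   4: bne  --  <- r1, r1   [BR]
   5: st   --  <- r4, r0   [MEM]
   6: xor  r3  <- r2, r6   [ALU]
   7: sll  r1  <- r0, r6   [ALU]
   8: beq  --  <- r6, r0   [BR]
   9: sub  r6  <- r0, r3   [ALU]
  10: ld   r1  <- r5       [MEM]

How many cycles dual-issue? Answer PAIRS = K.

PAIRS = 4

  cy0 -> i0 (ld.MEM) no-port MEM/MEM
  cy1 -> i1/i2 (st.MEM;mul.MUL) 2-wide
  cy2 -> i3 (sub.ALU) RAW r1
  cy3 -> i4/i5 (bne.BR;st.MEM) 2-wide
  cy4 -> i6/i7 (xor.ALU;sll.ALU) 2-wide
  cy5 -> i8/i9 (beq.BR;sub.ALU) 2-wide
  cy6 -> i10 (ld.MEM) tail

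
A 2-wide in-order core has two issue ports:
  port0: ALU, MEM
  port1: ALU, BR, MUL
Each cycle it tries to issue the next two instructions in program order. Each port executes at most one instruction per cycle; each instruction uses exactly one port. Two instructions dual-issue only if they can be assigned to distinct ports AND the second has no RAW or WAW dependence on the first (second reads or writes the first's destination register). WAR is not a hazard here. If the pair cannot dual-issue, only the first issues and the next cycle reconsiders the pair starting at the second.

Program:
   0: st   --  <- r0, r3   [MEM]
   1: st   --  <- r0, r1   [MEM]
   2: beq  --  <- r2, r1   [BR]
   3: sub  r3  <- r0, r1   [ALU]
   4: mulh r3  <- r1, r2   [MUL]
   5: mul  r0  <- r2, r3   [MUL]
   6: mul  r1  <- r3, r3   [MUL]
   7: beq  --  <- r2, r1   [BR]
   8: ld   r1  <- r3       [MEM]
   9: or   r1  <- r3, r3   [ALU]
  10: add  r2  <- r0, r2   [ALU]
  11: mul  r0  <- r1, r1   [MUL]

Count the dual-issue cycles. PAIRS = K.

PAIRS = 3

[0] i0  st  -- no-port MEM/MEM
[1] i1/i2  st beq  -- pair
[2] i3  sub  -- WAW r3
[3] i4  mulh  -- no-port MUL/MUL
[4] i5  mul  -- no-port MUL/MUL
[5] i6  mul  -- no-port MUL/BR
[6] i7/i8  beq ld  -- pair
[7] i9/i10  or add  -- pair
[8] i11  mul  -- tail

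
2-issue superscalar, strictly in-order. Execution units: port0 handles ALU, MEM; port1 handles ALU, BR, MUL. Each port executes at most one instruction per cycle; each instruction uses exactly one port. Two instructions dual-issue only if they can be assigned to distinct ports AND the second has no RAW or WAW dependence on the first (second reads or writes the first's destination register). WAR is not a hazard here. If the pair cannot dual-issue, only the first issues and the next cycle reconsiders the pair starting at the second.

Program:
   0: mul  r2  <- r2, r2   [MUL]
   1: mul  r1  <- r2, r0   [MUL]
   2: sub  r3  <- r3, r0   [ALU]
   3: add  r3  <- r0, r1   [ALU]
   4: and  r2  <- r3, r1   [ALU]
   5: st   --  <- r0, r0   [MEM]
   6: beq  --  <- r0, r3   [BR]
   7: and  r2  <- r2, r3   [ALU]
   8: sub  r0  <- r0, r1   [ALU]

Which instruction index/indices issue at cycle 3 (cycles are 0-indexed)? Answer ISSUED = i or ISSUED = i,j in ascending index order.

ISSUED = 4,5

[0] i0  mul  -- no-port MUL/MUL
[1] i1+i2  mul/sub  -- 2-wide
[2] i3  add  -- RAW r3
[3] i4+i5  and/st  -- 2-wide
[4] i6+i7  beq/and  -- 2-wide
[5] i8  sub  -- tail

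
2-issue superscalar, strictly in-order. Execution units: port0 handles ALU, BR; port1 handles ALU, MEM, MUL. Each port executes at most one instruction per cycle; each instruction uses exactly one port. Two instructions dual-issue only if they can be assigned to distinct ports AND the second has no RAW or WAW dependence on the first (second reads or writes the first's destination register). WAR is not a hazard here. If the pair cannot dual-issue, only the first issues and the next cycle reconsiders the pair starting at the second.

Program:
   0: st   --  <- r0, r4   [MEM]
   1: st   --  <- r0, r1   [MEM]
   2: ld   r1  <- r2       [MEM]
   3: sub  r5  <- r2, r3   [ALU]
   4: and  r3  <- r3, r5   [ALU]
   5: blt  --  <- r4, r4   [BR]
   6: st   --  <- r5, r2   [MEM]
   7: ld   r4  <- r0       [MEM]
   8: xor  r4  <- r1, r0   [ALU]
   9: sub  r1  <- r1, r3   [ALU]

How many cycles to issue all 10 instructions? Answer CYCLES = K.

CYCLES = 7

0. st.MEM @i0  | no-port MEM/MEM
1. st.MEM @i1  | no-port MEM/MEM
2. ld.MEM+sub.ALU @i2,i3  | dual
3. and.ALU+blt.BR @i4,i5  | dual
4. st.MEM @i6  | no-port MEM/MEM
5. ld.MEM @i7  | WAW r4
6. xor.ALU+sub.ALU @i8,i9  | dual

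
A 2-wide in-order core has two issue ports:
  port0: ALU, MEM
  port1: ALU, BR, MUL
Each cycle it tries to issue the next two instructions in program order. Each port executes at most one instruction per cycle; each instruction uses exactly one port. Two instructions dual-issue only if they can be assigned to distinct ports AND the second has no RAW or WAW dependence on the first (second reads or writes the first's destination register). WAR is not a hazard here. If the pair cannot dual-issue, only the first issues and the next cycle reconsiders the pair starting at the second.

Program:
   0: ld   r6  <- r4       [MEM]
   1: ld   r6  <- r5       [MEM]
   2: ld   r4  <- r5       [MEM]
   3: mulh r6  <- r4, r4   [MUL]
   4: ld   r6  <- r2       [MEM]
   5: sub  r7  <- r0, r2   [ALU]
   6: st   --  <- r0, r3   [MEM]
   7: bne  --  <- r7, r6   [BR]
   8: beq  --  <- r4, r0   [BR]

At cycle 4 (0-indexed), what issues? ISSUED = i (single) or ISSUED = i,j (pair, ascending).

ISSUED = 4,5

  cy0 -> i0 (ld) no-port MEM/MEM
  cy1 -> i1 (ld) no-port MEM/MEM
  cy2 -> i2 (ld) RAW r4
  cy3 -> i3 (mulh) WAW r6
  cy4 -> i4&i5 (ld+sub) pair
  cy5 -> i6&i7 (st+bne) pair
  cy6 -> i8 (beq) tail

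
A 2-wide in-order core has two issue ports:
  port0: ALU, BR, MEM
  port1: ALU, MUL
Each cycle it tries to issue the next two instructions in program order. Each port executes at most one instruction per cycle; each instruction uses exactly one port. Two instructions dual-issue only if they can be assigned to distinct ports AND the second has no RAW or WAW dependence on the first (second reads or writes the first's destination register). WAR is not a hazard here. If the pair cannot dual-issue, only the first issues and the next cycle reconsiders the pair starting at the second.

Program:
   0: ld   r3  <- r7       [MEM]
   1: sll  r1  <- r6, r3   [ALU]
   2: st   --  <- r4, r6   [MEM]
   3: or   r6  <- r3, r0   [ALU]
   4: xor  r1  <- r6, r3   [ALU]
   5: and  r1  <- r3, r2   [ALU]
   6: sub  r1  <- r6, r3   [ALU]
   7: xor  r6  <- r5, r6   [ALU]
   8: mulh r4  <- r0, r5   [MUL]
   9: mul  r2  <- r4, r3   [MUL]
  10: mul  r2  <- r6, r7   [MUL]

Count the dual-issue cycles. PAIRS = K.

PAIRS = 2

[0] i0  ld  -- RAW r3
[1] i1/i2  sll+st  -- dual
[2] i3  or  -- RAW r6
[3] i4  xor  -- WAW r1
[4] i5  and  -- WAW r1
[5] i6/i7  sub+xor  -- dual
[6] i8  mulh  -- no-port MUL/MUL
[7] i9  mul  -- no-port MUL/MUL
[8] i10  mul  -- tail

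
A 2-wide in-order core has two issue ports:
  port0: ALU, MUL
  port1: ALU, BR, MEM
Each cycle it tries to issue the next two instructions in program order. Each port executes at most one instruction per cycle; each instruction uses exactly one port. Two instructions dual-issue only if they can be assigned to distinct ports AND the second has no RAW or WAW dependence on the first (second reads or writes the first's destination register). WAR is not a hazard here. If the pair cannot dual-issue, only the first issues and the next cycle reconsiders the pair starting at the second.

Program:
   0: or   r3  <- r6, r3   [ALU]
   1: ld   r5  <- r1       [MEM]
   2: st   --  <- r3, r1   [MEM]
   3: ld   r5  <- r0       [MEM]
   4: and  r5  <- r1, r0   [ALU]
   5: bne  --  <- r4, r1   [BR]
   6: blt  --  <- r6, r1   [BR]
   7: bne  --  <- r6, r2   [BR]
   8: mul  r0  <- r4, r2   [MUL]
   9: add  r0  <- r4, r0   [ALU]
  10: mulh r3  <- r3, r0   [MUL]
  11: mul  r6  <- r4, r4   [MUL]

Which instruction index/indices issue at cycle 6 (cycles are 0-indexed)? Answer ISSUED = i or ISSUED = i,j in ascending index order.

c0: i0/i1 or.ALU;ld.MEM  2-wide
c1: i2 st.MEM  no-port MEM/MEM
c2: i3 ld.MEM  WAW r5
c3: i4/i5 and.ALU;bne.BR  2-wide
c4: i6 blt.BR  no-port BR/BR
c5: i7/i8 bne.BR;mul.MUL  2-wide
c6: i9 add.ALU  RAW r0
c7: i10 mulh.MUL  no-port MUL/MUL
c8: i11 mul.MUL  tail

ISSUED = 9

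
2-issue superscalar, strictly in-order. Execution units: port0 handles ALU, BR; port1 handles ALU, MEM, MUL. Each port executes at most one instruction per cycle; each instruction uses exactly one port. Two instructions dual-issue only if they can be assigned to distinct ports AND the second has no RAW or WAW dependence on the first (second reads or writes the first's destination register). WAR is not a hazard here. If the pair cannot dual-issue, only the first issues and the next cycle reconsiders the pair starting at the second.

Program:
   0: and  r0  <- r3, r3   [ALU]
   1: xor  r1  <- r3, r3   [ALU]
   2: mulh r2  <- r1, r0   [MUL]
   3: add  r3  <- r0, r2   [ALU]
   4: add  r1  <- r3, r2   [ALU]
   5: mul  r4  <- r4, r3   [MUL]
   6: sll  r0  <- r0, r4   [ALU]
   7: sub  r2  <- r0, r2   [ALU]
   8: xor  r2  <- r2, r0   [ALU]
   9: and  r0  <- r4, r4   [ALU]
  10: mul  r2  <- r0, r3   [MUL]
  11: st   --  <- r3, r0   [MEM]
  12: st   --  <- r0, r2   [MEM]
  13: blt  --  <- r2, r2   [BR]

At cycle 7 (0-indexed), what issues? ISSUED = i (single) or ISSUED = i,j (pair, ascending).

c0: i0,i1 and.ALU;xor.ALU  pair
c1: i2 mulh.MUL  RAW r2
c2: i3 add.ALU  RAW r3
c3: i4,i5 add.ALU;mul.MUL  pair
c4: i6 sll.ALU  RAW r0
c5: i7 sub.ALU  RAW+WAW r2
c6: i8,i9 xor.ALU;and.ALU  pair
c7: i10 mul.MUL  no-port MUL/MEM
c8: i11 st.MEM  no-port MEM/MEM
c9: i12,i13 st.MEM;blt.BR  pair

ISSUED = 10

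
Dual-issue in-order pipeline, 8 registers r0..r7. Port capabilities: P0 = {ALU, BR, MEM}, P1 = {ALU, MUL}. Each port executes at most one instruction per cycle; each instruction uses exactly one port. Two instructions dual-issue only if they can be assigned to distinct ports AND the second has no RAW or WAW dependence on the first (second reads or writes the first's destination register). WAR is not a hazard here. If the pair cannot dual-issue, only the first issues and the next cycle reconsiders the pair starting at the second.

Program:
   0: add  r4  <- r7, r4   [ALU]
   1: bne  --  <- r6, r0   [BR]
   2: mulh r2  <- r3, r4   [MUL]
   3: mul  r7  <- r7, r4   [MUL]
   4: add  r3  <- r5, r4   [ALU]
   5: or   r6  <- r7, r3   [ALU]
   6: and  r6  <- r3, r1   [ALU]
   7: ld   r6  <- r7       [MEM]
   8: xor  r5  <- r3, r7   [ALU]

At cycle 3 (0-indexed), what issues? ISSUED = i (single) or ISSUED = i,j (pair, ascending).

[0] i0&i1  add.ALU+bne.BR  -- 2-wide
[1] i2  mulh.MUL  -- no-port MUL/MUL
[2] i3&i4  mul.MUL+add.ALU  -- 2-wide
[3] i5  or.ALU  -- WAW r6
[4] i6  and.ALU  -- WAW r6
[5] i7&i8  ld.MEM+xor.ALU  -- 2-wide

ISSUED = 5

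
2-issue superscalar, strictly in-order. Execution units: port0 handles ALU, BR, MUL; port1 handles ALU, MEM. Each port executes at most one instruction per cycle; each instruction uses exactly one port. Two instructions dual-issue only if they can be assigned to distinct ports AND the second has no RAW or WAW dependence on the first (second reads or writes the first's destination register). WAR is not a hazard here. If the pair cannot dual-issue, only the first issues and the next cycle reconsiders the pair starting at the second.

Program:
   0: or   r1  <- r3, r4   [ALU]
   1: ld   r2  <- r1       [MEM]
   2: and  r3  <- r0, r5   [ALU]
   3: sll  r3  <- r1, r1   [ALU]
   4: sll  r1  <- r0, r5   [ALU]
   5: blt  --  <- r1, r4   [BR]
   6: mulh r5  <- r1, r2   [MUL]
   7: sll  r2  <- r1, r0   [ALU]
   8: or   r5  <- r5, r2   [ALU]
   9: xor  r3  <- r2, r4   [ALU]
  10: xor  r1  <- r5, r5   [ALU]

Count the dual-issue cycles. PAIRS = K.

PAIRS = 4

#0 head=0: or i0 RAW r1
#1 head=1: ld+and i1/i2 2-wide
#2 head=3: sll+sll i3/i4 2-wide
#3 head=5: blt i5 no-port BR/MUL
#4 head=6: mulh+sll i6/i7 2-wide
#5 head=8: or+xor i8/i9 2-wide
#6 head=10: xor i10 tail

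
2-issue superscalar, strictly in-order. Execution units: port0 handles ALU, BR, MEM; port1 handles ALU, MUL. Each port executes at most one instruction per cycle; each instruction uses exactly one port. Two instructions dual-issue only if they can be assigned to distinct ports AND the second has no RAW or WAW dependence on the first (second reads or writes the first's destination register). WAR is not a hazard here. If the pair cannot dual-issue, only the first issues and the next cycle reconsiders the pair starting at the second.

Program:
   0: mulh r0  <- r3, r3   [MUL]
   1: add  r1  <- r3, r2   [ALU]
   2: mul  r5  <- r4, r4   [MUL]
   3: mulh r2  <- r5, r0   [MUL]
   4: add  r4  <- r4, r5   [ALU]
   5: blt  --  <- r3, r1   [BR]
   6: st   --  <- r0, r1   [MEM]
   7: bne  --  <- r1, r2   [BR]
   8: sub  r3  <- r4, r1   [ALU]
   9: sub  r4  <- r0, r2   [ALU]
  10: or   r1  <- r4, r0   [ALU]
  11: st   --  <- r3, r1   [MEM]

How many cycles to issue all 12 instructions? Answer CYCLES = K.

c0: i0&i1 mulh+add  dual
c1: i2 mul  no-port MUL/MUL
c2: i3&i4 mulh+add  dual
c3: i5 blt  no-port BR/MEM
c4: i6 st  no-port MEM/BR
c5: i7&i8 bne+sub  dual
c6: i9 sub  RAW r4
c7: i10 or  RAW r1
c8: i11 st  tail

CYCLES = 9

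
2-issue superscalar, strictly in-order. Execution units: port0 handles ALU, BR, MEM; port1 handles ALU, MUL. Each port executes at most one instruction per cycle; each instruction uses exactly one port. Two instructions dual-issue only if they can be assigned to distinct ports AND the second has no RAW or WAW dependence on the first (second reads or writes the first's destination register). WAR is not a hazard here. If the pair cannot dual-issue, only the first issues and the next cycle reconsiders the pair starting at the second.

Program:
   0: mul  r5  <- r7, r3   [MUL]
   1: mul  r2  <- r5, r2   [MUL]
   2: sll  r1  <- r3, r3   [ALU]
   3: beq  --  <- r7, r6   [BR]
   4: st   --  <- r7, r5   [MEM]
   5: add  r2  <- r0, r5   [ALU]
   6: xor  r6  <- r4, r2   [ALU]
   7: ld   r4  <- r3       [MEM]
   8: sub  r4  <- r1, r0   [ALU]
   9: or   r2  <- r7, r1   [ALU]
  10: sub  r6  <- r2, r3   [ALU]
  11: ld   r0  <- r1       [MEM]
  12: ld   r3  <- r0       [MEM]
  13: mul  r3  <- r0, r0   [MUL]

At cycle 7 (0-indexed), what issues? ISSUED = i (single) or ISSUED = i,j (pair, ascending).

ISSUED = 12

c0: i0 mul.MUL  no-port MUL/MUL
c1: i1/i2 mul.MUL+sll.ALU  pair
c2: i3 beq.BR  no-port BR/MEM
c3: i4/i5 st.MEM+add.ALU  pair
c4: i6/i7 xor.ALU+ld.MEM  pair
c5: i8/i9 sub.ALU+or.ALU  pair
c6: i10/i11 sub.ALU+ld.MEM  pair
c7: i12 ld.MEM  WAW r3
c8: i13 mul.MUL  tail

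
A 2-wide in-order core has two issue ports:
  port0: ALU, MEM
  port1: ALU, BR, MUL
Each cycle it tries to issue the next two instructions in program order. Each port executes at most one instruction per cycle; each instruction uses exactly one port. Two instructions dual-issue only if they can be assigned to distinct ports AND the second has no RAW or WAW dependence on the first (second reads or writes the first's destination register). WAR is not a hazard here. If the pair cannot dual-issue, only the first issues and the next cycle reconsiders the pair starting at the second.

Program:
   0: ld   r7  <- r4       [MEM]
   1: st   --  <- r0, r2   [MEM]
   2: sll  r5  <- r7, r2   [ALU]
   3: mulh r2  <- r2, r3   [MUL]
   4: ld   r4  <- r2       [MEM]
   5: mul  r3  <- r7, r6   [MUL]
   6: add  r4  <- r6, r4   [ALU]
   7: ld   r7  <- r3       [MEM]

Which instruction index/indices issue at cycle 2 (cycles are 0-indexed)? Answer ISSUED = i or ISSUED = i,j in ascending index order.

ISSUED = 3

0. ld @i0  | no-port MEM/MEM
1. st/sll @i1/i2  | 2-wide
2. mulh @i3  | RAW r2
3. ld/mul @i4/i5  | 2-wide
4. add/ld @i6/i7  | 2-wide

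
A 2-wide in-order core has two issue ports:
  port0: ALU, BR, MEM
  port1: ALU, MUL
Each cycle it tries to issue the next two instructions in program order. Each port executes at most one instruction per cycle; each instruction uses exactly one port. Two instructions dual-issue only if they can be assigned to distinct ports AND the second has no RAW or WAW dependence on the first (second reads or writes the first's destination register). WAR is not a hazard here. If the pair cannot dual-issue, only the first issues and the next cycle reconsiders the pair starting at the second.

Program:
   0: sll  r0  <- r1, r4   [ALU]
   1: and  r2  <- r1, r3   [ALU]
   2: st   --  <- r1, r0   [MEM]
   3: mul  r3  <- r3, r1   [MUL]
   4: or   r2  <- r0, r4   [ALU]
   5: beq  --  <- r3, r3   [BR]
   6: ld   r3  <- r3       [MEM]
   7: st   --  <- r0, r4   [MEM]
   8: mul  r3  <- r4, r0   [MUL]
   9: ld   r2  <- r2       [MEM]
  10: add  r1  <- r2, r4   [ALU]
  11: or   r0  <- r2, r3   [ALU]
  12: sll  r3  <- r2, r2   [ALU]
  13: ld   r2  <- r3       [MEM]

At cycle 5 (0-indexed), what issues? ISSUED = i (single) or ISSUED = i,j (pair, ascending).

c0: i0/i1 sll.ALU/and.ALU  pair
c1: i2/i3 st.MEM/mul.MUL  pair
c2: i4/i5 or.ALU/beq.BR  pair
c3: i6 ld.MEM  no-port MEM/MEM
c4: i7/i8 st.MEM/mul.MUL  pair
c5: i9 ld.MEM  RAW r2
c6: i10/i11 add.ALU/or.ALU  pair
c7: i12 sll.ALU  RAW r3
c8: i13 ld.MEM  tail

ISSUED = 9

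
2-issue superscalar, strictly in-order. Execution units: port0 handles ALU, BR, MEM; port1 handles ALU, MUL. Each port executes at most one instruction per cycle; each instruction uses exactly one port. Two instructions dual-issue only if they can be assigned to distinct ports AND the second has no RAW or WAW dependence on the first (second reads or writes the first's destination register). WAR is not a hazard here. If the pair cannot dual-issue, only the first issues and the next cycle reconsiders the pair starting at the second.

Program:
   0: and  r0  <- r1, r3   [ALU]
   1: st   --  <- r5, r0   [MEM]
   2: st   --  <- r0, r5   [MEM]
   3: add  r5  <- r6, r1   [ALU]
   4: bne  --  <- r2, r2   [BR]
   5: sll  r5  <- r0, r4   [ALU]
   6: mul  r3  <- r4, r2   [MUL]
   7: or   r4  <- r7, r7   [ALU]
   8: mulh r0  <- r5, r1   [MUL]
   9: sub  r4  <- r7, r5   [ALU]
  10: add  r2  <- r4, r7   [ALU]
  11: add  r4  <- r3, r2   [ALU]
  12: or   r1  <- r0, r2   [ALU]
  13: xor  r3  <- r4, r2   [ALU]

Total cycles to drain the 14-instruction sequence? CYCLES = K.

[0] i0  and.ALU  -- RAW r0
[1] i1  st.MEM  -- no-port MEM/MEM
[2] i2,i3  st.MEM add.ALU  -- pair
[3] i4,i5  bne.BR sll.ALU  -- pair
[4] i6,i7  mul.MUL or.ALU  -- pair
[5] i8,i9  mulh.MUL sub.ALU  -- pair
[6] i10  add.ALU  -- RAW r2
[7] i11,i12  add.ALU or.ALU  -- pair
[8] i13  xor.ALU  -- tail

CYCLES = 9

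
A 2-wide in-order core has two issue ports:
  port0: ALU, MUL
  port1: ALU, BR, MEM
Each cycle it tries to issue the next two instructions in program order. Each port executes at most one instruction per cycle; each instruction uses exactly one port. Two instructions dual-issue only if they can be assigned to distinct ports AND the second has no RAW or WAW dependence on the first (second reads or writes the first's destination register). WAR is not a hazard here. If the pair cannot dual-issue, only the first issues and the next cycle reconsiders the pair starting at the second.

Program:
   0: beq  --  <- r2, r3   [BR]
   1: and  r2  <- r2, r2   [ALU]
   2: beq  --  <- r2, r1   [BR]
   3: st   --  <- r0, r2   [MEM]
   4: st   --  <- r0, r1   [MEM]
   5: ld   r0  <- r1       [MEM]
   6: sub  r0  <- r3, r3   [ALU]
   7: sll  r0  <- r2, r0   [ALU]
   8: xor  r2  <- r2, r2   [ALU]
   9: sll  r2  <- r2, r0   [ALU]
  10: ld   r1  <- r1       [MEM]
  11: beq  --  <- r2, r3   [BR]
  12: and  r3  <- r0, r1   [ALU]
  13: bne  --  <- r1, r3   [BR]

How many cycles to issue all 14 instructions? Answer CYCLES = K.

CYCLES = 10

#0 head=0: beq;and i0+i1 pair
#1 head=2: beq i2 no-port BR/MEM
#2 head=3: st i3 no-port MEM/MEM
#3 head=4: st i4 no-port MEM/MEM
#4 head=5: ld i5 WAW r0
#5 head=6: sub i6 RAW+WAW r0
#6 head=7: sll;xor i7+i8 pair
#7 head=9: sll;ld i9+i10 pair
#8 head=11: beq;and i11+i12 pair
#9 head=13: bne i13 tail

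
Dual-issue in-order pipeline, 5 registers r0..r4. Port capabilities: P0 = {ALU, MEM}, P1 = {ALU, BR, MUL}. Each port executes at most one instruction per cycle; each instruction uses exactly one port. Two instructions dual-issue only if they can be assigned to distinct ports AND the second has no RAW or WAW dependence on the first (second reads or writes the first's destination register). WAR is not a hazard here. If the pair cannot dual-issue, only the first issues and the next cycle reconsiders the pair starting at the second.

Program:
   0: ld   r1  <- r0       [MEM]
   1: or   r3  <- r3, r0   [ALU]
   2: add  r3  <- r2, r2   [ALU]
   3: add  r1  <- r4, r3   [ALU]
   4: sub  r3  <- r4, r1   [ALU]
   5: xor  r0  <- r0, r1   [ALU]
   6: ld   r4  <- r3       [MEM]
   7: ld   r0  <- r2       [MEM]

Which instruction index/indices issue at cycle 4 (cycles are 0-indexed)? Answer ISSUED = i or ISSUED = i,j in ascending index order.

#0 head=0: ld.MEM;or.ALU i0/i1 2-wide
#1 head=2: add.ALU i2 RAW r3
#2 head=3: add.ALU i3 RAW r1
#3 head=4: sub.ALU;xor.ALU i4/i5 2-wide
#4 head=6: ld.MEM i6 no-port MEM/MEM
#5 head=7: ld.MEM i7 tail

ISSUED = 6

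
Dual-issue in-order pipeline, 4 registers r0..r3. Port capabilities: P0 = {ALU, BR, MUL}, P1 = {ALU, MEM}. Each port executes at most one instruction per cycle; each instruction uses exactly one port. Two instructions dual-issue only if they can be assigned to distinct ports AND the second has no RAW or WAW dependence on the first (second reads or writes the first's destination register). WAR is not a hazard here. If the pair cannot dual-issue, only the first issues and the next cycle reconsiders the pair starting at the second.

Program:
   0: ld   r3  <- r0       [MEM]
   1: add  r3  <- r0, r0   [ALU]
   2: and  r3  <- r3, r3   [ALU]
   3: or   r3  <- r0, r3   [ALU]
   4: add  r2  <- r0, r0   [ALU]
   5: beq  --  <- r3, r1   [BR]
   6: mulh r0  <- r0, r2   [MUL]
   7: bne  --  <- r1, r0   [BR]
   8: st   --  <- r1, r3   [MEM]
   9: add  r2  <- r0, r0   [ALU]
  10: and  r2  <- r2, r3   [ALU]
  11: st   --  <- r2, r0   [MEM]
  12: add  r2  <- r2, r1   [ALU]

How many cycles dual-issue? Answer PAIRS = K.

[0] i0  ld.MEM  -- WAW r3
[1] i1  add.ALU  -- RAW+WAW r3
[2] i2  and.ALU  -- RAW+WAW r3
[3] i3,i4  or.ALU+add.ALU  -- dual
[4] i5  beq.BR  -- no-port BR/MUL
[5] i6  mulh.MUL  -- no-port MUL/BR
[6] i7,i8  bne.BR+st.MEM  -- dual
[7] i9  add.ALU  -- RAW+WAW r2
[8] i10  and.ALU  -- RAW r2
[9] i11,i12  st.MEM+add.ALU  -- dual

PAIRS = 3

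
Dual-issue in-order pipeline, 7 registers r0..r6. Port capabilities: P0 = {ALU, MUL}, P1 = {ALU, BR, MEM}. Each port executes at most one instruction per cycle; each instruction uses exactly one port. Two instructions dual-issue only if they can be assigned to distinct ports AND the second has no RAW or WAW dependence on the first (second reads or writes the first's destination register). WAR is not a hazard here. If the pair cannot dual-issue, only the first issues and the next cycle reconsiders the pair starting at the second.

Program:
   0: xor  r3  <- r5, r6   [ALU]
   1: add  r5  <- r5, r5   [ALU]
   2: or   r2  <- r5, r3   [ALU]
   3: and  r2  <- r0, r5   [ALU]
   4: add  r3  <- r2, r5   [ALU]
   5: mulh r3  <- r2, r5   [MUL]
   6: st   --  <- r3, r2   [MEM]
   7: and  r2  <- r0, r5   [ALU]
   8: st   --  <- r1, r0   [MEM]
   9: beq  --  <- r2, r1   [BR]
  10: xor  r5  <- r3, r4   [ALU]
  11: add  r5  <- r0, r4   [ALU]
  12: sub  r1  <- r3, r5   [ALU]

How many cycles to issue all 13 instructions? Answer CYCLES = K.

CYCLES = 10

0. xor/add @i0/i1  | 2-wide
1. or @i2  | WAW r2
2. and @i3  | RAW r2
3. add @i4  | WAW r3
4. mulh @i5  | RAW r3
5. st/and @i6/i7  | 2-wide
6. st @i8  | no-port MEM/BR
7. beq/xor @i9/i10  | 2-wide
8. add @i11  | RAW r5
9. sub @i12  | tail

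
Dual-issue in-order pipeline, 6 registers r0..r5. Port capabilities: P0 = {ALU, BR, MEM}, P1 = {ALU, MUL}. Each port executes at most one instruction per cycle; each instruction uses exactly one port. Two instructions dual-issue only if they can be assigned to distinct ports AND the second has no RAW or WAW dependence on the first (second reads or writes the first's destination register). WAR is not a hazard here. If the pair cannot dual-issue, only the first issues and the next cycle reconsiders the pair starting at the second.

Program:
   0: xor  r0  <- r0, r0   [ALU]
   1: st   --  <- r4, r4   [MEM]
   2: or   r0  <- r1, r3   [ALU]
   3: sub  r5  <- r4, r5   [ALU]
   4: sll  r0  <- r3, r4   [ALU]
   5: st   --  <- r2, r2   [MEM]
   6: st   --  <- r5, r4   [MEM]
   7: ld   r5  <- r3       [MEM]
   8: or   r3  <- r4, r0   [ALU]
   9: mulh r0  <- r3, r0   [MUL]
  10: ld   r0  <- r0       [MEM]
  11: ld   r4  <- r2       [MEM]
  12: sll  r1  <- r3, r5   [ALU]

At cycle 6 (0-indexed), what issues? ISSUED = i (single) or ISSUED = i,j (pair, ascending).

ISSUED = 10

[0] i0/i1  xor.ALU+st.MEM  -- dual
[1] i2/i3  or.ALU+sub.ALU  -- dual
[2] i4/i5  sll.ALU+st.MEM  -- dual
[3] i6  st.MEM  -- no-port MEM/MEM
[4] i7/i8  ld.MEM+or.ALU  -- dual
[5] i9  mulh.MUL  -- RAW+WAW r0
[6] i10  ld.MEM  -- no-port MEM/MEM
[7] i11/i12  ld.MEM+sll.ALU  -- dual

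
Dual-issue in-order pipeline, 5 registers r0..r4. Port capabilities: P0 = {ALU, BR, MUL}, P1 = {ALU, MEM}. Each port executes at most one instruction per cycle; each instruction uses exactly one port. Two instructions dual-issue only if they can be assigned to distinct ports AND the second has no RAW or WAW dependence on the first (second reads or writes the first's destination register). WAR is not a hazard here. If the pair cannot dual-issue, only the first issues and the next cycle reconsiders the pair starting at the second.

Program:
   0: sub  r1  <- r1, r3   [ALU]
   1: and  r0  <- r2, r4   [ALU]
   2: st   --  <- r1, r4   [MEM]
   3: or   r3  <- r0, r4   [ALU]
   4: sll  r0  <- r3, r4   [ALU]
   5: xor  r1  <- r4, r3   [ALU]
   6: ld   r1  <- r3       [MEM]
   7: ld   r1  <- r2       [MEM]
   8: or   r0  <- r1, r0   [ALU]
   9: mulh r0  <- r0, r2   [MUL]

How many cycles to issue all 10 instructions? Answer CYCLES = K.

CYCLES = 7

0. sub and @i0,i1  | pair
1. st or @i2,i3  | pair
2. sll xor @i4,i5  | pair
3. ld @i6  | no-port MEM/MEM
4. ld @i7  | RAW r1
5. or @i8  | RAW+WAW r0
6. mulh @i9  | tail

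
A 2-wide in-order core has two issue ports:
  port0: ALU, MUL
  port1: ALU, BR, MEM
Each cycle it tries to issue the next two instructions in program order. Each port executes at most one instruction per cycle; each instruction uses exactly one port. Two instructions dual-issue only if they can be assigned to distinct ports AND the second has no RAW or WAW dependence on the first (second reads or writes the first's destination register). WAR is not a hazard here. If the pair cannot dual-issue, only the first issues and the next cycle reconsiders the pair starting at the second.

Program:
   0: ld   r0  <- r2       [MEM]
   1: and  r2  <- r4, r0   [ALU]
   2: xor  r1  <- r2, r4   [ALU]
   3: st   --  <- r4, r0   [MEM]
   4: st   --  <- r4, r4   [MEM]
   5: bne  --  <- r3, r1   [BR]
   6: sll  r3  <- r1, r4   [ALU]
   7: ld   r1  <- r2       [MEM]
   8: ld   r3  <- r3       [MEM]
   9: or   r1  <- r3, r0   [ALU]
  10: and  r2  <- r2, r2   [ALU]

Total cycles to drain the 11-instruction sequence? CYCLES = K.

t=0 i0:ld ; RAW r0
t=1 i1:and ; RAW r2
t=2 i2/i3:xor;st ; 2-wide
t=3 i4:st ; no-port MEM/BR
t=4 i5/i6:bne;sll ; 2-wide
t=5 i7:ld ; no-port MEM/MEM
t=6 i8:ld ; RAW r3
t=7 i9/i10:or;and ; 2-wide

CYCLES = 8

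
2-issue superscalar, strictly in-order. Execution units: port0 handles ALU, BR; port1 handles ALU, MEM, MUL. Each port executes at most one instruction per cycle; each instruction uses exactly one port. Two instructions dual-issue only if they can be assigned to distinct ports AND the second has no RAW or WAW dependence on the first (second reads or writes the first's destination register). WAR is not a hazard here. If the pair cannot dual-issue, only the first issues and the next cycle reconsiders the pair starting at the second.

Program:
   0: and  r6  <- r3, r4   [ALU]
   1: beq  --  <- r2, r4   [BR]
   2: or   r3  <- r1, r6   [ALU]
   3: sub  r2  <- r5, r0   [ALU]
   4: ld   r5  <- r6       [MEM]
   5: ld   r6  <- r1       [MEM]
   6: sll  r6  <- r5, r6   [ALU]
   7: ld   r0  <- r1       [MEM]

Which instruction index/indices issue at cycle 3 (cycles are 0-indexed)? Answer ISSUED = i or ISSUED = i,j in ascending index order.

ISSUED = 5

[0] i0+i1  and+beq  -- 2-wide
[1] i2+i3  or+sub  -- 2-wide
[2] i4  ld  -- no-port MEM/MEM
[3] i5  ld  -- RAW+WAW r6
[4] i6+i7  sll+ld  -- 2-wide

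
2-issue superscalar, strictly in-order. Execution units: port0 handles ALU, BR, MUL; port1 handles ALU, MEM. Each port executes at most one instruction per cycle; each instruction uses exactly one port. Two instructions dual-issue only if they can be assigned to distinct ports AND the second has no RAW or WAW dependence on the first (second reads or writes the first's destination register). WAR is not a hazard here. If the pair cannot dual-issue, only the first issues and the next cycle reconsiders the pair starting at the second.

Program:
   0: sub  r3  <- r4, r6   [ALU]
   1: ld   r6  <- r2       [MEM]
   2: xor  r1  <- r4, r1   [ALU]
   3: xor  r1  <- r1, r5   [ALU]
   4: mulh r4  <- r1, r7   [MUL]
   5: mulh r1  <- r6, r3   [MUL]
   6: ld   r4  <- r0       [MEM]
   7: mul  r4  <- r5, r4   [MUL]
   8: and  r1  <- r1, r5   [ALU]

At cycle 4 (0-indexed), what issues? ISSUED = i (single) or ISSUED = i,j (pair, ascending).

ISSUED = 5,6

#0 head=0: sub.ALU/ld.MEM i0/i1 2-wide
#1 head=2: xor.ALU i2 RAW+WAW r1
#2 head=3: xor.ALU i3 RAW r1
#3 head=4: mulh.MUL i4 no-port MUL/MUL
#4 head=5: mulh.MUL/ld.MEM i5/i6 2-wide
#5 head=7: mul.MUL/and.ALU i7/i8 2-wide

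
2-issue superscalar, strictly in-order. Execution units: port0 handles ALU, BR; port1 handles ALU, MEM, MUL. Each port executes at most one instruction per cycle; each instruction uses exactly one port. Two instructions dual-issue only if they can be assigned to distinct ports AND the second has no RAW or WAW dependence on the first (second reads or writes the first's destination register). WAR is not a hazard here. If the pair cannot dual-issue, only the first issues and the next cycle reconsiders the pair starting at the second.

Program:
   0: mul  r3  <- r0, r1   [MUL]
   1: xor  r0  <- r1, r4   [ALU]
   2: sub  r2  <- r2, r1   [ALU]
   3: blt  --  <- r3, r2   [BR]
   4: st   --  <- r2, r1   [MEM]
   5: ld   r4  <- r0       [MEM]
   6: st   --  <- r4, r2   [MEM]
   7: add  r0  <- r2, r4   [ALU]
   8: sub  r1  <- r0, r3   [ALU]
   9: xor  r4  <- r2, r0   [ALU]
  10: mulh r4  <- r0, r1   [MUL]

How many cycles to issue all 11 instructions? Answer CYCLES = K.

#0 head=0: mul.MUL xor.ALU i0/i1 dual
#1 head=2: sub.ALU i2 RAW r2
#2 head=3: blt.BR st.MEM i3/i4 dual
#3 head=5: ld.MEM i5 no-port MEM/MEM
#4 head=6: st.MEM add.ALU i6/i7 dual
#5 head=8: sub.ALU xor.ALU i8/i9 dual
#6 head=10: mulh.MUL i10 tail

CYCLES = 7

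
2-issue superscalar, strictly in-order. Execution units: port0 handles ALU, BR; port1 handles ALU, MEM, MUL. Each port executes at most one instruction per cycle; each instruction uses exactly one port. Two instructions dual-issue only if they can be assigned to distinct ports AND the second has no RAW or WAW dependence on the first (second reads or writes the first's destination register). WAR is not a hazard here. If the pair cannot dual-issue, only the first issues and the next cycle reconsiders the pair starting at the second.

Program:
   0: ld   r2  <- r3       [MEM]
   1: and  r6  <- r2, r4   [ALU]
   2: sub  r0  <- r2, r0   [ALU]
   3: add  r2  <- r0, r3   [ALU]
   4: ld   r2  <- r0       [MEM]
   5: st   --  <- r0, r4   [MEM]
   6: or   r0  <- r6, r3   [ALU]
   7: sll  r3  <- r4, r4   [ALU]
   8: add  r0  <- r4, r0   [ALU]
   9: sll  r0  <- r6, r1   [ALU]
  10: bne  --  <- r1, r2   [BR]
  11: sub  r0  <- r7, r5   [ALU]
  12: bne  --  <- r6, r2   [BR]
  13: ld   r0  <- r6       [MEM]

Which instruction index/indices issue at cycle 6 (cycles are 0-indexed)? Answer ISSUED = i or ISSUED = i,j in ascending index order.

ISSUED = 9,10

t=0 i0:ld.MEM ; RAW r2
t=1 i1/i2:and.ALU;sub.ALU ; 2-wide
t=2 i3:add.ALU ; WAW r2
t=3 i4:ld.MEM ; no-port MEM/MEM
t=4 i5/i6:st.MEM;or.ALU ; 2-wide
t=5 i7/i8:sll.ALU;add.ALU ; 2-wide
t=6 i9/i10:sll.ALU;bne.BR ; 2-wide
t=7 i11/i12:sub.ALU;bne.BR ; 2-wide
t=8 i13:ld.MEM ; tail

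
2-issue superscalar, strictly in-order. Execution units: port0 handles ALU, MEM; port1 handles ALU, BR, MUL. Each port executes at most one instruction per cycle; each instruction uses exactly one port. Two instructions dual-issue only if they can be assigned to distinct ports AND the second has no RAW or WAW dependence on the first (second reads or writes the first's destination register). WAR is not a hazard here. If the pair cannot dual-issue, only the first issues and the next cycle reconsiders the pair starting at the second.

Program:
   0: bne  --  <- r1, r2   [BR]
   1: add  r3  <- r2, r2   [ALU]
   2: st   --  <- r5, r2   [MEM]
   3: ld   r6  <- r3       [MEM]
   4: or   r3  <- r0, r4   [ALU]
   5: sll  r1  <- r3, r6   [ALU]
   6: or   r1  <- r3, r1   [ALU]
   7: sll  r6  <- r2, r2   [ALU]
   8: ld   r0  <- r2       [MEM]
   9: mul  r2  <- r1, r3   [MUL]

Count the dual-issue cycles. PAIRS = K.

PAIRS = 4

[0] i0&i1  bne add  -- 2-wide
[1] i2  st  -- no-port MEM/MEM
[2] i3&i4  ld or  -- 2-wide
[3] i5  sll  -- RAW+WAW r1
[4] i6&i7  or sll  -- 2-wide
[5] i8&i9  ld mul  -- 2-wide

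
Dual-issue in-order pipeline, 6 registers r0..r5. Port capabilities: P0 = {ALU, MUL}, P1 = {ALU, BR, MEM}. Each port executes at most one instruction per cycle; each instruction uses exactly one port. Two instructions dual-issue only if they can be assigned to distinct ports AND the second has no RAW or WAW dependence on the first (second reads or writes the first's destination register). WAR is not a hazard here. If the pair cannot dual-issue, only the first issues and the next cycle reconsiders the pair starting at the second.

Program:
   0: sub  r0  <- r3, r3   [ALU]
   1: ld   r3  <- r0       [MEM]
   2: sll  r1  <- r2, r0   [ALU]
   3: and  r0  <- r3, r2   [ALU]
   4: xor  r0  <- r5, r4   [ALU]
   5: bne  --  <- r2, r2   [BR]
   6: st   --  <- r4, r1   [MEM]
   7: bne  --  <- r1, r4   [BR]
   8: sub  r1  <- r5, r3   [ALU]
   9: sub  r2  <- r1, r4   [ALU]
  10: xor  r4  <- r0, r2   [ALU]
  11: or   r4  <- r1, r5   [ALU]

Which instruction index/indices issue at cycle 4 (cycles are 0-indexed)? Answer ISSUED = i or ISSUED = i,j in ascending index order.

[0] i0  sub.ALU  -- RAW r0
[1] i1+i2  ld.MEM sll.ALU  -- dual
[2] i3  and.ALU  -- WAW r0
[3] i4+i5  xor.ALU bne.BR  -- dual
[4] i6  st.MEM  -- no-port MEM/BR
[5] i7+i8  bne.BR sub.ALU  -- dual
[6] i9  sub.ALU  -- RAW r2
[7] i10  xor.ALU  -- WAW r4
[8] i11  or.ALU  -- tail

ISSUED = 6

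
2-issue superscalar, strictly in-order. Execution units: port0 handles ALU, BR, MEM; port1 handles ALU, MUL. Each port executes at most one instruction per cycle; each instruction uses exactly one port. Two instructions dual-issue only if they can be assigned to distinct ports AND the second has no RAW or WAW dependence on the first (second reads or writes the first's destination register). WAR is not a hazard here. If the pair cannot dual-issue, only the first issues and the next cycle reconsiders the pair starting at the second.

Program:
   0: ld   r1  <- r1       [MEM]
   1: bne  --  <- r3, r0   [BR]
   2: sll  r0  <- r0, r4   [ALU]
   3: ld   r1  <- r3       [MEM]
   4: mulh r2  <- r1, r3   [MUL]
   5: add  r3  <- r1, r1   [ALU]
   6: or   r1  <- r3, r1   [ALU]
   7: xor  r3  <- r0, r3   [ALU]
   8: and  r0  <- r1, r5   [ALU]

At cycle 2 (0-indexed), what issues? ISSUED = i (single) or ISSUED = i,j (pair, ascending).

ISSUED = 3

#0 head=0: ld.MEM i0 no-port MEM/BR
#1 head=1: bne.BR sll.ALU i1+i2 2-wide
#2 head=3: ld.MEM i3 RAW r1
#3 head=4: mulh.MUL add.ALU i4+i5 2-wide
#4 head=6: or.ALU xor.ALU i6+i7 2-wide
#5 head=8: and.ALU i8 tail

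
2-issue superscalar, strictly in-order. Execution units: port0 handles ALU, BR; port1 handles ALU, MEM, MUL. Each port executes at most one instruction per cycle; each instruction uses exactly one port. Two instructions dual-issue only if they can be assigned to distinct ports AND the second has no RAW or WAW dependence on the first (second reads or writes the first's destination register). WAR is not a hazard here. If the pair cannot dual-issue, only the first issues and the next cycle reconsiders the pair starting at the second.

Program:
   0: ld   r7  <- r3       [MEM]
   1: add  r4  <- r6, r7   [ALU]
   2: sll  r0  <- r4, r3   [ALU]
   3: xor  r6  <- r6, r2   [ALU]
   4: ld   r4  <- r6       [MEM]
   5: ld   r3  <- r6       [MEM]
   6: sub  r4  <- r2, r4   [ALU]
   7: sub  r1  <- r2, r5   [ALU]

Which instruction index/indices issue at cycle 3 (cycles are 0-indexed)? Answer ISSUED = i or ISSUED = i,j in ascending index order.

ISSUED = 4

#0 head=0: ld i0 RAW r7
#1 head=1: add i1 RAW r4
#2 head=2: sll/xor i2&i3 pair
#3 head=4: ld i4 no-port MEM/MEM
#4 head=5: ld/sub i5&i6 pair
#5 head=7: sub i7 tail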